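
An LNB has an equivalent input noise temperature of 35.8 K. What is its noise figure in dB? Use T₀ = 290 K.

F = 1 + T_e/T₀ = 1 + 35.8/290 = 1.12345
NF = 10 log₁₀(1.12345) = 0.506 dB

0.506 dB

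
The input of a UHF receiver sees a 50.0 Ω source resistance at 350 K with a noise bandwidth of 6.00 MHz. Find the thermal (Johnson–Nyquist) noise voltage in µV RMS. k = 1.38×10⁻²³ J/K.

V_n = √(4kTRB)
4kTRB = 4 × 1.38×10⁻²³ × 350 × 5.00×10¹ × 6.00×10⁶ = 5.80×10⁻¹² V²
V_n = √(5.80×10⁻¹²) = 2.41×10⁻⁶ V = 2.41 µV

2.41 µV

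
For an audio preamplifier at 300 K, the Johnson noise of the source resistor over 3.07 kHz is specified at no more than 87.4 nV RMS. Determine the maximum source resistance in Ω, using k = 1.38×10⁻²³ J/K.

Johnson–Nyquist: V_n = √(4kTRB) ⇒ R = V_n² / (4kTB)
4kTB = 4 × 1.38×10⁻²³ × 300 × 3.07×10³ = 5.08×10⁻¹⁷
R = (8.74×10⁻⁸)² / 5.08×10⁻¹⁷ = 1.50×10² Ω = 150 Ω

150 Ω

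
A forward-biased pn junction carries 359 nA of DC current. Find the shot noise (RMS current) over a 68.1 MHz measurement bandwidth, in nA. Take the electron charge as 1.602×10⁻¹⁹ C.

I_n = √(2qI·B)
2qI·B = 2 × 1.602×10⁻¹⁹ × 3.59×10⁻⁷ × 6.81×10⁷ = 7.83×10⁻¹⁸ A²
I_n = √(7.83×10⁻¹⁸) = 2.80×10⁻⁹ A = 2.80 nA

2.80 nA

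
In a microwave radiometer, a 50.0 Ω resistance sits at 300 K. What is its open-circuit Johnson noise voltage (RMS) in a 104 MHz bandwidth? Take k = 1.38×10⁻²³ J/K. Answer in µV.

V_n = √(4kTRB)
4kTRB = 4 × 1.38×10⁻²³ × 300 × 5.00×10¹ × 1.04×10⁸ = 8.61×10⁻¹¹ V²
V_n = √(8.61×10⁻¹¹) = 9.28×10⁻⁶ V = 9.28 µV

9.28 µV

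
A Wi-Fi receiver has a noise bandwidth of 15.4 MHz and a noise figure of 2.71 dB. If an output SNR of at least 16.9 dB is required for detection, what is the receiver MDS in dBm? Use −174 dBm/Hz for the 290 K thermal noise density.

Sensitivity = −174 + 10 log₁₀(B) + NF + SNR_min
= −174 + 71.88 + 2.71 + 16.9
= −82.51 dBm → −82.5 dBm

−82.5 dBm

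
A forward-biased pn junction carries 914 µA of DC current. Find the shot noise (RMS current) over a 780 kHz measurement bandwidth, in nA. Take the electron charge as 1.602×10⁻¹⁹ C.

15.1 nA

I_n = √(2qI·B)
2qI·B = 2 × 1.602×10⁻¹⁹ × 9.14×10⁻⁴ × 7.80×10⁵ = 2.28×10⁻¹⁶ A²
I_n = √(2.28×10⁻¹⁶) = 1.51×10⁻⁸ A = 15.1 nA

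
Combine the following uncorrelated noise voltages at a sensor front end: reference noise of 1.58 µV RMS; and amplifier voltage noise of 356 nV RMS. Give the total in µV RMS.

1.62 µV

Uncorrelated sources add in power (mean-square): V_tot = √(ΣV_i²)
V_tot = √[(1.58×10⁻⁶)² + (3.56×10⁻⁷)²] = 1.62×10⁻⁶ V = 1.62 µV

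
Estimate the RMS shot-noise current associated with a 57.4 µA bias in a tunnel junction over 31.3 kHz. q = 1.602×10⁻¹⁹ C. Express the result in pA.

I_n = √(2qI·B)
2qI·B = 2 × 1.602×10⁻¹⁹ × 5.74×10⁻⁵ × 3.13×10⁴ = 5.76×10⁻¹⁹ A²
I_n = √(5.76×10⁻¹⁹) = 7.59×10⁻¹⁰ A = 759 pA

759 pA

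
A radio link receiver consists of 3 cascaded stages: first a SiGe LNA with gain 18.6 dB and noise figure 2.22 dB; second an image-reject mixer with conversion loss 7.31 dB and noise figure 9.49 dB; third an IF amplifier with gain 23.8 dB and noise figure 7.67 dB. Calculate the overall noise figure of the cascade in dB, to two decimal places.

3.30 dB

Convert to linear (a loss of L dB is a gain of −L dB): F_i = 10^(NF_i/10), G_i = 10^(G_i,dB/10)
  Stage 1: F_1 = 10^(2.22/10) = 1.667, G_1 = 10^(18.6/10) = 72.44
  Stage 2: F_2 = 10^(9.49/10) = 8.892, G_2 = 10^(−7.31/10) = 0.1858
  Stage 3: F_3 = 10^(7.67/10) = 5.848, G_3 = 10^(23.8/10) = 239.9
Friis cascade:
  F = 1.667 + (8.892 − 1)/72.44 + (5.848 − 1)/13.46 = 2.136
NF = 10 log₁₀(2.136) = 3.30 dB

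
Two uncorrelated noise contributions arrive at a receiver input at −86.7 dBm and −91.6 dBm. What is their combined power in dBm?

Convert to linear, add, convert back:
P₁ = 2.14×10⁻¹² W, P₂ = 6.92×10⁻¹³ W
P_tot = 2.83×10⁻¹² W → 10 log₁₀(P_tot / 10⁻³) = −85.5 dBm

−85.5 dBm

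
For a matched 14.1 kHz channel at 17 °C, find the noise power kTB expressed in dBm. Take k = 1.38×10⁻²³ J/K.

−132.5 dBm

T = 17 °C + 273.15 = 290.15 K
P_n = kTB = 1.38×10⁻²³ × 290.15 × 1.41×10⁴ = 5.65×10⁻¹⁷ W
In dBm: 10 log₁₀(5.65×10⁻¹⁷ / 10⁻³) = −132.5 dBm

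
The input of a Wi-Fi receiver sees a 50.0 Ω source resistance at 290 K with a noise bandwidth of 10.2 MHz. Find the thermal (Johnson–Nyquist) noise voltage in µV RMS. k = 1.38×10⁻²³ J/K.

V_n = √(4kTRB)
4kTRB = 4 × 1.38×10⁻²³ × 290 × 5.00×10¹ × 1.02×10⁷ = 8.16×10⁻¹² V²
V_n = √(8.16×10⁻¹²) = 2.86×10⁻⁶ V = 2.86 µV

2.86 µV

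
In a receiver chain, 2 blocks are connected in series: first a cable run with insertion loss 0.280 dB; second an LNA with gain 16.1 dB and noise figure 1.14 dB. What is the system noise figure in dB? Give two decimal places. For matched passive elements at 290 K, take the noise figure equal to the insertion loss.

Convert to linear (a loss of L dB is a gain of −L dB): F_i = 10^(NF_i/10), G_i = 10^(G_i,dB/10)
  Stage 1: F_1 = 10^(0.280/10) = 1.067, G_1 = 10^(−0.280/10) = 0.9376
  Stage 2: F_2 = 10^(1.14/10) = 1.300, G_2 = 10^(16.1/10) = 40.74
Friis cascade:
  F = 1.067 + (1.300 − 1)/0.9376 = 1.387
NF = 10 log₁₀(1.387) = 1.42 dB

1.42 dB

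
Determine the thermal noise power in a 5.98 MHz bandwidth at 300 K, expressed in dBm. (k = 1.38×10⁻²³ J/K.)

P_n = kTB = 1.38×10⁻²³ × 300 × 5.98×10⁶ = 2.48×10⁻¹⁴ W
In dBm: 10 log₁₀(2.48×10⁻¹⁴ / 10⁻³) = −106.1 dBm

−106.1 dBm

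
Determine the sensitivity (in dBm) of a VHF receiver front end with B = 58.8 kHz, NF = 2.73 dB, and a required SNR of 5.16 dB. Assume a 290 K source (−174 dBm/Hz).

Sensitivity = −174 + 10 log₁₀(B) + NF + SNR_min
= −174 + 47.69 + 2.73 + 5.16
= −118.42 dBm → −118.4 dBm

−118.4 dBm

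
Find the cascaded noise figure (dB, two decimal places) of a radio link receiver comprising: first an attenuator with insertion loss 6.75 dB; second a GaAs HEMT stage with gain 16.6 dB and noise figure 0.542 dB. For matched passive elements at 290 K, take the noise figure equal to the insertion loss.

7.29 dB

Convert to linear (a loss of L dB is a gain of −L dB): F_i = 10^(NF_i/10), G_i = 10^(G_i,dB/10)
  Stage 1: F_1 = 10^(6.75/10) = 4.732, G_1 = 10^(−6.75/10) = 0.2113
  Stage 2: F_2 = 10^(0.542/10) = 1.133, G_2 = 10^(16.6/10) = 45.71
Friis cascade:
  F = 4.732 + (1.133 − 1)/0.2113 = 5.360
NF = 10 log₁₀(5.360) = 7.29 dB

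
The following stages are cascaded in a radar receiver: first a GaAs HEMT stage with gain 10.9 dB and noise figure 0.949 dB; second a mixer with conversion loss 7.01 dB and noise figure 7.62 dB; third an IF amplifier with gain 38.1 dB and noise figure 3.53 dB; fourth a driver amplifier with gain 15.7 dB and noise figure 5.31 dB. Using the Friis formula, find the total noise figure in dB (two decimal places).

3.31 dB

Convert to linear (a loss of L dB is a gain of −L dB): F_i = 10^(NF_i/10), G_i = 10^(G_i,dB/10)
  Stage 1: F_1 = 10^(0.949/10) = 1.244, G_1 = 10^(10.9/10) = 12.30
  Stage 2: F_2 = 10^(7.62/10) = 5.781, G_2 = 10^(−7.01/10) = 0.1991
  Stage 3: F_3 = 10^(3.53/10) = 2.254, G_3 = 10^(38.1/10) = 6457
  Stage 4: F_4 = 10^(5.31/10) = 3.396, G_4 = 10^(15.7/10) = 37.15
Friis cascade:
  F = 1.244 + (5.781 − 1)/12.30 + (2.254 − 1)/2.449 + (3.396 − 1)/1.581×10⁴ = 2.145
NF = 10 log₁₀(2.145) = 3.31 dB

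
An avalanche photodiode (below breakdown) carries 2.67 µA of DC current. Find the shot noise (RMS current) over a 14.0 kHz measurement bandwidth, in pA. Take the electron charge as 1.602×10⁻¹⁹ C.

109 pA

I_n = √(2qI·B)
2qI·B = 2 × 1.602×10⁻¹⁹ × 2.67×10⁻⁶ × 1.40×10⁴ = 1.20×10⁻²⁰ A²
I_n = √(1.20×10⁻²⁰) = 1.09×10⁻¹⁰ A = 109 pA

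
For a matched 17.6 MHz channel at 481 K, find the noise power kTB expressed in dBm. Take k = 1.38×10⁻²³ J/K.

−99.3 dBm

P_n = kTB = 1.38×10⁻²³ × 481 × 1.76×10⁷ = 1.17×10⁻¹³ W
In dBm: 10 log₁₀(1.17×10⁻¹³ / 10⁻³) = −99.3 dBm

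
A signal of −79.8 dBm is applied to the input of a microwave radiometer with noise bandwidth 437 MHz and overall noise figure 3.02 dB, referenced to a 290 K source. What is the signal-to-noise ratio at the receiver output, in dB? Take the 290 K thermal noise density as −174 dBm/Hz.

4.8 dB

Noise floor: N = −174 + 10 log₁₀(B) + NF
10 log₁₀(4.37×10⁸) = 86.4 dB
N = −174 + 86.4 + 3.02 = −84.58 dBm
SNR = P_sig − N = −79.8 − (−84.58) = 4.78 dB → 4.8 dB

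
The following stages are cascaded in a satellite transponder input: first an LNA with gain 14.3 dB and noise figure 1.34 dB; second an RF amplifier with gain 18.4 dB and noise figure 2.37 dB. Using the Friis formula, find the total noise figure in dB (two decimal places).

1.43 dB

Convert to linear (a loss of L dB is a gain of −L dB): F_i = 10^(NF_i/10), G_i = 10^(G_i,dB/10)
  Stage 1: F_1 = 10^(1.34/10) = 1.361, G_1 = 10^(14.3/10) = 26.92
  Stage 2: F_2 = 10^(2.37/10) = 1.726, G_2 = 10^(18.4/10) = 69.18
Friis cascade:
  F = 1.361 + (1.726 − 1)/26.92 = 1.388
NF = 10 log₁₀(1.388) = 1.43 dB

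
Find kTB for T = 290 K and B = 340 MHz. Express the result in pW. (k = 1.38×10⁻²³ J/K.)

1.36 pW

P_n = kTB = 1.38×10⁻²³ × 290 × 3.40×10⁸ = 1.36×10⁻¹² W = 1.36 pW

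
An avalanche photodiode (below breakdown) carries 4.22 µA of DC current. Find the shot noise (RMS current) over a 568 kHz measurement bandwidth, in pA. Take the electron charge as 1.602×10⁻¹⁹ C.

I_n = √(2qI·B)
2qI·B = 2 × 1.602×10⁻¹⁹ × 4.22×10⁻⁶ × 5.68×10⁵ = 7.68×10⁻¹⁹ A²
I_n = √(7.68×10⁻¹⁹) = 8.76×10⁻¹⁰ A = 876 pA

876 pA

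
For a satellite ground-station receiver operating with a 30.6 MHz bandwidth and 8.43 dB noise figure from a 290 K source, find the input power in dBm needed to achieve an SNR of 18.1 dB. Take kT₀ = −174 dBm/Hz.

−72.6 dBm

Sensitivity = −174 + 10 log₁₀(B) + NF + SNR_min
= −174 + 74.86 + 8.43 + 18.1
= −72.61 dBm → −72.6 dBm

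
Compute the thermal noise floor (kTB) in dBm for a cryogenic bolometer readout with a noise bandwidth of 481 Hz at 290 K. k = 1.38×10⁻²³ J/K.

−147.2 dBm

P_n = kTB = 1.38×10⁻²³ × 290 × 4.81×10² = 1.92×10⁻¹⁸ W
In dBm: 10 log₁₀(1.92×10⁻¹⁸ / 10⁻³) = −147.2 dBm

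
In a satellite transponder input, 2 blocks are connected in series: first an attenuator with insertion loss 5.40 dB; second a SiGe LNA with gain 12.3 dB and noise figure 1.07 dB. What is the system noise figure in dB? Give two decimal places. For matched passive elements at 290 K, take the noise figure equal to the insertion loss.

Convert to linear (a loss of L dB is a gain of −L dB): F_i = 10^(NF_i/10), G_i = 10^(G_i,dB/10)
  Stage 1: F_1 = 10^(5.40/10) = 3.467, G_1 = 10^(−5.40/10) = 0.2884
  Stage 2: F_2 = 10^(1.07/10) = 1.279, G_2 = 10^(12.3/10) = 16.98
Friis cascade:
  F = 3.467 + (1.279 − 1)/0.2884 = 4.436
NF = 10 log₁₀(4.436) = 6.47 dB

6.47 dB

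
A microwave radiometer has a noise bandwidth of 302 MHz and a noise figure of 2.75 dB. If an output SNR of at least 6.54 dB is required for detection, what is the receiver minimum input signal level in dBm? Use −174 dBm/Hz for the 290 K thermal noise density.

−79.9 dBm

Sensitivity = −174 + 10 log₁₀(B) + NF + SNR_min
= −174 + 84.8 + 2.75 + 6.54
= −79.91 dBm → −79.9 dBm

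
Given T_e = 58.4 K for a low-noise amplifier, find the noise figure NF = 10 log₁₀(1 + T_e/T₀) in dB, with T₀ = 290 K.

F = 1 + T_e/T₀ = 1 + 58.4/290 = 1.20138
NF = 10 log₁₀(1.20138) = 0.797 dB

0.797 dB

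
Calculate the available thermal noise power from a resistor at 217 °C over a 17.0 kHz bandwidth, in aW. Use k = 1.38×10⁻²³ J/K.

115 aW

T = 217 °C + 273.15 = 490.15 K
P_n = kTB = 1.38×10⁻²³ × 490.15 × 1.70×10⁴ = 1.15×10⁻¹⁶ W = 115 aW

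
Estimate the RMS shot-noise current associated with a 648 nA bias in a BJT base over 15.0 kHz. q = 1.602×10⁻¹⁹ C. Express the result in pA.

I_n = √(2qI·B)
2qI·B = 2 × 1.602×10⁻¹⁹ × 6.48×10⁻⁷ × 1.50×10⁴ = 3.11×10⁻²¹ A²
I_n = √(3.11×10⁻²¹) = 5.58×10⁻¹¹ A = 55.8 pA

55.8 pA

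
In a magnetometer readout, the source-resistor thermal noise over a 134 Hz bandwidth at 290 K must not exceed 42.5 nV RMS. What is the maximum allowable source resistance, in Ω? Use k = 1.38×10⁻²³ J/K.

Johnson–Nyquist: V_n = √(4kTRB) ⇒ R = V_n² / (4kTB)
4kTB = 4 × 1.38×10⁻²³ × 290 × 1.34×10² = 2.15×10⁻¹⁸
R = (4.25×10⁻⁸)² / 2.15×10⁻¹⁸ = 8.42×10² Ω = 842 Ω

842 Ω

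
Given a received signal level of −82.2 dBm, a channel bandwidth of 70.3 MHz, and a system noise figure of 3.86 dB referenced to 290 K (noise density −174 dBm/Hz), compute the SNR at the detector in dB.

Noise floor: N = −174 + 10 log₁₀(B) + NF
10 log₁₀(7.03×10⁷) = 78.47 dB
N = −174 + 78.47 + 3.86 = −91.67 dBm
SNR = P_sig − N = −82.2 − (−91.67) = 9.47 dB → 9.5 dB

9.5 dB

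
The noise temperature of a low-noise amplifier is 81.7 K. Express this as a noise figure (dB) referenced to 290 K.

F = 1 + T_e/T₀ = 1 + 81.7/290 = 1.28172
NF = 10 log₁₀(1.28172) = 1.08 dB

1.08 dB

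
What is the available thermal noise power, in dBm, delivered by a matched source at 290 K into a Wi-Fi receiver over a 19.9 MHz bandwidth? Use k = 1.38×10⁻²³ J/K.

P_n = kTB = 1.38×10⁻²³ × 290 × 1.99×10⁷ = 7.96×10⁻¹⁴ W
In dBm: 10 log₁₀(7.96×10⁻¹⁴ / 10⁻³) = −101.0 dBm

−101.0 dBm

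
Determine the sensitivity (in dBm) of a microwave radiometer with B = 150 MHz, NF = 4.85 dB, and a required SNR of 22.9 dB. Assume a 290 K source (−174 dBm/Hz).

−64.5 dBm

Sensitivity = −174 + 10 log₁₀(B) + NF + SNR_min
= −174 + 81.76 + 4.85 + 22.9
= −64.49 dBm → −64.5 dBm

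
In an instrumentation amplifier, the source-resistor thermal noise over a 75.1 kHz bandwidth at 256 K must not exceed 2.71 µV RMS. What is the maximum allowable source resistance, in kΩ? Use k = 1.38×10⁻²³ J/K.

6.92 kΩ

Johnson–Nyquist: V_n = √(4kTRB) ⇒ R = V_n² / (4kTB)
4kTB = 4 × 1.38×10⁻²³ × 256 × 7.51×10⁴ = 1.06×10⁻¹⁵
R = (2.71×10⁻⁶)² / 1.06×10⁻¹⁵ = 6.92×10³ Ω = 6.92 kΩ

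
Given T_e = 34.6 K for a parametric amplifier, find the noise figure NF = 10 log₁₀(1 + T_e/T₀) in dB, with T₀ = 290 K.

F = 1 + T_e/T₀ = 1 + 34.6/290 = 1.11931
NF = 10 log₁₀(1.11931) = 0.490 dB

0.490 dB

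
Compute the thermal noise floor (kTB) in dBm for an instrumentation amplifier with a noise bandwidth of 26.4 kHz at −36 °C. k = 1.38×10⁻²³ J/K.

T = −36 °C + 273.15 = 237.15 K
P_n = kTB = 1.38×10⁻²³ × 237.15 × 2.64×10⁴ = 8.64×10⁻¹⁷ W
In dBm: 10 log₁₀(8.64×10⁻¹⁷ / 10⁻³) = −130.6 dBm

−130.6 dBm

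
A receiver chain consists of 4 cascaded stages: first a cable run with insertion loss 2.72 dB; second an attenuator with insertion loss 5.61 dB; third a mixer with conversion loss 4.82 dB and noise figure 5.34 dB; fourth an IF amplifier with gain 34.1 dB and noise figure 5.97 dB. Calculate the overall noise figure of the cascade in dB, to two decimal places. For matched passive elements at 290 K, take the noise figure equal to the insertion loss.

Convert to linear (a loss of L dB is a gain of −L dB): F_i = 10^(NF_i/10), G_i = 10^(G_i,dB/10)
  Stage 1: F_1 = 10^(2.72/10) = 1.871, G_1 = 10^(−2.72/10) = 0.5346
  Stage 2: F_2 = 10^(5.61/10) = 3.639, G_2 = 10^(−5.61/10) = 0.2748
  Stage 3: F_3 = 10^(5.34/10) = 3.420, G_3 = 10^(−4.82/10) = 0.3296
  Stage 4: F_4 = 10^(5.97/10) = 3.954, G_4 = 10^(34.1/10) = 2570
Friis cascade:
  F = 1.871 + (3.639 − 1)/0.5346 + (3.420 − 1)/0.1469 + (3.954 − 1)/0.04842 = 84.29
NF = 10 log₁₀(84.29) = 19.26 dB

19.26 dB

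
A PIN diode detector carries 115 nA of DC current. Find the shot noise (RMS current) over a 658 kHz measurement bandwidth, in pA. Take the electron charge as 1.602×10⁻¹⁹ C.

156 pA

I_n = √(2qI·B)
2qI·B = 2 × 1.602×10⁻¹⁹ × 1.15×10⁻⁷ × 6.58×10⁵ = 2.42×10⁻²⁰ A²
I_n = √(2.42×10⁻²⁰) = 1.56×10⁻¹⁰ A = 156 pA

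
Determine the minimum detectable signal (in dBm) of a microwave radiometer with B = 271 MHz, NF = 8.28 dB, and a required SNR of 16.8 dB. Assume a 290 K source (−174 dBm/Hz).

Sensitivity = −174 + 10 log₁₀(B) + NF + SNR_min
= −174 + 84.33 + 8.28 + 16.8
= −64.59 dBm → −64.6 dBm

−64.6 dBm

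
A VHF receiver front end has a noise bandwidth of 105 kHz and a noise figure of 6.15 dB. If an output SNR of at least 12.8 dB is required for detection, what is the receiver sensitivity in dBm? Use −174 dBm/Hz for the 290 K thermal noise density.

−104.8 dBm

Sensitivity = −174 + 10 log₁₀(B) + NF + SNR_min
= −174 + 50.21 + 6.15 + 12.8
= −104.84 dBm → −104.8 dBm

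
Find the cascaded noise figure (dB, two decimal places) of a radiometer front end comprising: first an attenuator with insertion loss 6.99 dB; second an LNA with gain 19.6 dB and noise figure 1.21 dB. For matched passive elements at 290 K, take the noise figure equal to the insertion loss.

8.20 dB

Convert to linear (a loss of L dB is a gain of −L dB): F_i = 10^(NF_i/10), G_i = 10^(G_i,dB/10)
  Stage 1: F_1 = 10^(6.99/10) = 5.000, G_1 = 10^(−6.99/10) = 0.2000
  Stage 2: F_2 = 10^(1.21/10) = 1.321, G_2 = 10^(19.6/10) = 91.20
Friis cascade:
  F = 5.000 + (1.321 − 1)/0.2000 = 6.607
NF = 10 log₁₀(6.607) = 8.20 dB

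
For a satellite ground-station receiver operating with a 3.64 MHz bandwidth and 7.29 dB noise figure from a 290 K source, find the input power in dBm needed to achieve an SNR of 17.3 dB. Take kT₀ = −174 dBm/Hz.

−83.8 dBm

Sensitivity = −174 + 10 log₁₀(B) + NF + SNR_min
= −174 + 65.61 + 7.29 + 17.3
= −83.80 dBm → −83.8 dBm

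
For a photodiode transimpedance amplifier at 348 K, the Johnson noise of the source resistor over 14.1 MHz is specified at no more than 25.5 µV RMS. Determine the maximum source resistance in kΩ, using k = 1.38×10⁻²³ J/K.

2.40 kΩ

Johnson–Nyquist: V_n = √(4kTRB) ⇒ R = V_n² / (4kTB)
4kTB = 4 × 1.38×10⁻²³ × 348 × 1.41×10⁷ = 2.71×10⁻¹³
R = (2.55×10⁻⁵)² / 2.71×10⁻¹³ = 2.40×10³ Ω = 2.40 kΩ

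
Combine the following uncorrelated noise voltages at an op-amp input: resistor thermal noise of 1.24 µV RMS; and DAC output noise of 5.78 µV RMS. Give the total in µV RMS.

Uncorrelated sources add in power (mean-square): V_tot = √(ΣV_i²)
V_tot = √[(1.24×10⁻⁶)² + (5.78×10⁻⁶)²] = 5.91×10⁻⁶ V = 5.91 µV

5.91 µV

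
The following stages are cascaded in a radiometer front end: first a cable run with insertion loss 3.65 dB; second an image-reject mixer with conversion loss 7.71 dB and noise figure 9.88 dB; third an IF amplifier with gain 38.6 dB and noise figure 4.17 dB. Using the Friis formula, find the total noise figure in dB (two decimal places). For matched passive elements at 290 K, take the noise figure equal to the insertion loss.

Convert to linear (a loss of L dB is a gain of −L dB): F_i = 10^(NF_i/10), G_i = 10^(G_i,dB/10)
  Stage 1: F_1 = 10^(3.65/10) = 2.317, G_1 = 10^(−3.65/10) = 0.4315
  Stage 2: F_2 = 10^(9.88/10) = 9.727, G_2 = 10^(−7.71/10) = 0.1694
  Stage 3: F_3 = 10^(4.17/10) = 2.612, G_3 = 10^(38.6/10) = 7244
Friis cascade:
  F = 2.317 + (9.727 − 1)/0.4315 + (2.612 − 1)/0.07311 = 44.59
NF = 10 log₁₀(44.59) = 16.49 dB

16.49 dB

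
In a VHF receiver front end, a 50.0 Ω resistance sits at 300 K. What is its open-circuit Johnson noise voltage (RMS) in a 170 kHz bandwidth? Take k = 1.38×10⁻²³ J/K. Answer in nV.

V_n = √(4kTRB)
4kTRB = 4 × 1.38×10⁻²³ × 300 × 5.00×10¹ × 1.70×10⁵ = 1.41×10⁻¹³ V²
V_n = √(1.41×10⁻¹³) = 3.75×10⁻⁷ V = 375 nV

375 nV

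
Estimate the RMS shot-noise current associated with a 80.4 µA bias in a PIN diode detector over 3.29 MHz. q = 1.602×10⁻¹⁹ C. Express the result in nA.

I_n = √(2qI·B)
2qI·B = 2 × 1.602×10⁻¹⁹ × 8.04×10⁻⁵ × 3.29×10⁶ = 8.48×10⁻¹⁷ A²
I_n = √(8.48×10⁻¹⁷) = 9.21×10⁻⁹ A = 9.21 nA

9.21 nA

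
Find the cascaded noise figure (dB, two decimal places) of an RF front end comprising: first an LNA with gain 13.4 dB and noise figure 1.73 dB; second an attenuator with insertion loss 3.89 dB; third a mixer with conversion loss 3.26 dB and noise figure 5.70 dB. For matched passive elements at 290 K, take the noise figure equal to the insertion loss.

2.69 dB

Convert to linear (a loss of L dB is a gain of −L dB): F_i = 10^(NF_i/10), G_i = 10^(G_i,dB/10)
  Stage 1: F_1 = 10^(1.73/10) = 1.489, G_1 = 10^(13.4/10) = 21.88
  Stage 2: F_2 = 10^(3.89/10) = 2.449, G_2 = 10^(−3.89/10) = 0.4083
  Stage 3: F_3 = 10^(5.70/10) = 3.715, G_3 = 10^(−3.26/10) = 0.4721
Friis cascade:
  F = 1.489 + (2.449 − 1)/21.88 + (3.715 − 1)/8.933 = 1.860
NF = 10 log₁₀(1.860) = 2.69 dB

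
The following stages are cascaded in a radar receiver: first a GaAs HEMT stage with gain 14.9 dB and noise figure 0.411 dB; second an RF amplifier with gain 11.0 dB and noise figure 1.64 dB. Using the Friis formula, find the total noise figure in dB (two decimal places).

Convert to linear (a loss of L dB is a gain of −L dB): F_i = 10^(NF_i/10), G_i = 10^(G_i,dB/10)
  Stage 1: F_1 = 10^(0.411/10) = 1.099, G_1 = 10^(14.9/10) = 30.90
  Stage 2: F_2 = 10^(1.64/10) = 1.459, G_2 = 10^(11.0/10) = 12.59
Friis cascade:
  F = 1.099 + (1.459 − 1)/30.90 = 1.114
NF = 10 log₁₀(1.114) = 0.47 dB

0.47 dB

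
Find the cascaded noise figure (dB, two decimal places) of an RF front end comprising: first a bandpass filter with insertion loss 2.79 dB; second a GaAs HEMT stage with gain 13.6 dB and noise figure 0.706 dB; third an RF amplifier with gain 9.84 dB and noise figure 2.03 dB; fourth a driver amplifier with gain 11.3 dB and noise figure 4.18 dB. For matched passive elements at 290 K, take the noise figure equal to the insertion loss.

Convert to linear (a loss of L dB is a gain of −L dB): F_i = 10^(NF_i/10), G_i = 10^(G_i,dB/10)
  Stage 1: F_1 = 10^(2.79/10) = 1.901, G_1 = 10^(−2.79/10) = 0.5260
  Stage 2: F_2 = 10^(0.706/10) = 1.177, G_2 = 10^(13.6/10) = 22.91
  Stage 3: F_3 = 10^(2.03/10) = 1.596, G_3 = 10^(9.84/10) = 9.638
  Stage 4: F_4 = 10^(4.18/10) = 2.618, G_4 = 10^(11.3/10) = 13.49
Friis cascade:
  F = 1.901 + (1.177 − 1)/0.5260 + (1.596 − 1)/12.05 + (2.618 − 1)/116.1 = 2.300
NF = 10 log₁₀(2.300) = 3.62 dB

3.62 dB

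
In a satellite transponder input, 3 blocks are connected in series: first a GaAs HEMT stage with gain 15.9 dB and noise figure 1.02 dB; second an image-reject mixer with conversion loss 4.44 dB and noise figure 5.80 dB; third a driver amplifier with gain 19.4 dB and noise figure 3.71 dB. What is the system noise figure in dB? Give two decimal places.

1.56 dB

Convert to linear (a loss of L dB is a gain of −L dB): F_i = 10^(NF_i/10), G_i = 10^(G_i,dB/10)
  Stage 1: F_1 = 10^(1.02/10) = 1.265, G_1 = 10^(15.9/10) = 38.90
  Stage 2: F_2 = 10^(5.80/10) = 3.802, G_2 = 10^(−4.44/10) = 0.3597
  Stage 3: F_3 = 10^(3.71/10) = 2.350, G_3 = 10^(19.4/10) = 87.10
Friis cascade:
  F = 1.265 + (3.802 − 1)/38.90 + (2.350 − 1)/14.00 = 1.433
NF = 10 log₁₀(1.433) = 1.56 dB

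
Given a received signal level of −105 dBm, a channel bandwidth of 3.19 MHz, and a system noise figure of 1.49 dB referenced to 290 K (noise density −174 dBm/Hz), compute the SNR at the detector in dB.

2.5 dB

Noise floor: N = −174 + 10 log₁₀(B) + NF
10 log₁₀(3.19×10⁶) = 65.04 dB
N = −174 + 65.04 + 1.49 = −107.47 dBm
SNR = P_sig − N = −105 − (−107.47) = 2.47 dB → 2.5 dB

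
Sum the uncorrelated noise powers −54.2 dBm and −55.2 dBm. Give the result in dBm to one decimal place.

Convert to linear, add, convert back:
P₁ = 3.80×10⁻⁹ W, P₂ = 3.02×10⁻⁹ W
P_tot = 6.82×10⁻⁹ W → 10 log₁₀(P_tot / 10⁻³) = −51.7 dBm

−51.7 dBm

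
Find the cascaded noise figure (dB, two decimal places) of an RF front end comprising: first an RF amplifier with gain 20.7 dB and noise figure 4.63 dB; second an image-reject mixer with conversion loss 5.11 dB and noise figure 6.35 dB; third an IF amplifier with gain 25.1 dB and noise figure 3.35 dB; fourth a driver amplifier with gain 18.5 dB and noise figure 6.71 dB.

4.72 dB

Convert to linear (a loss of L dB is a gain of −L dB): F_i = 10^(NF_i/10), G_i = 10^(G_i,dB/10)
  Stage 1: F_1 = 10^(4.63/10) = 2.904, G_1 = 10^(20.7/10) = 117.5
  Stage 2: F_2 = 10^(6.35/10) = 4.315, G_2 = 10^(−5.11/10) = 0.3083
  Stage 3: F_3 = 10^(3.35/10) = 2.163, G_3 = 10^(25.1/10) = 323.6
  Stage 4: F_4 = 10^(6.71/10) = 4.688, G_4 = 10^(18.5/10) = 70.79
Friis cascade:
  F = 2.904 + (4.315 − 1)/117.5 + (2.163 − 1)/36.22 + (4.688 − 1)/1.172×10⁴ = 2.965
NF = 10 log₁₀(2.965) = 4.72 dB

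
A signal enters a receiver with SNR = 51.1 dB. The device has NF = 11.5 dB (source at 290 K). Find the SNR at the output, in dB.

By definition F = SNR_in/SNR_out, so in dB: SNR_out = SNR_in − NF
SNR_out = 51.1 − 11.5 = 39.6 dB

39.6 dB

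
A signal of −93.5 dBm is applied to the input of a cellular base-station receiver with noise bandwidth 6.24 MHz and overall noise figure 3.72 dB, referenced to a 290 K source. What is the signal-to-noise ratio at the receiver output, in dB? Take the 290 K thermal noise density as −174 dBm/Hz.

8.8 dB

Noise floor: N = −174 + 10 log₁₀(B) + NF
10 log₁₀(6.24×10⁶) = 67.95 dB
N = −174 + 67.95 + 3.72 = −102.33 dBm
SNR = P_sig − N = −93.5 − (−102.33) = 8.83 dB → 8.8 dB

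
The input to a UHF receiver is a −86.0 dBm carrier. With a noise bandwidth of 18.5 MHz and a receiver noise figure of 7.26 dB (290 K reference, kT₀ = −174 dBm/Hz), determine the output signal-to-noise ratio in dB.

8.1 dB

Noise floor: N = −174 + 10 log₁₀(B) + NF
10 log₁₀(1.85×10⁷) = 72.67 dB
N = −174 + 72.67 + 7.26 = −94.07 dBm
SNR = P_sig − N = −86.0 − (−94.07) = 8.07 dB → 8.1 dB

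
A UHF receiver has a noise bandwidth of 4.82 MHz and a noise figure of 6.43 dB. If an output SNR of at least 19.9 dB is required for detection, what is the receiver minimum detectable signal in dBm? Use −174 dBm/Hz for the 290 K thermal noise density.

−80.8 dBm

Sensitivity = −174 + 10 log₁₀(B) + NF + SNR_min
= −174 + 66.83 + 6.43 + 19.9
= −80.84 dBm → −80.8 dBm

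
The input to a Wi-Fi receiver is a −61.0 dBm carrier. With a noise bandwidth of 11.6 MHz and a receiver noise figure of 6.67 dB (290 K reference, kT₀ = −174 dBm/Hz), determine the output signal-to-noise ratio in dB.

35.7 dB

Noise floor: N = −174 + 10 log₁₀(B) + NF
10 log₁₀(1.16×10⁷) = 70.64 dB
N = −174 + 70.64 + 6.67 = −96.69 dBm
SNR = P_sig − N = −61.0 − (−96.69) = 35.69 dB → 35.7 dB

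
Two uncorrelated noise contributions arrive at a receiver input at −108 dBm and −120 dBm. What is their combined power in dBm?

Convert to linear, add, convert back:
P₁ = 1.58×10⁻¹⁴ W, P₂ = 1.00×10⁻¹⁵ W
P_tot = 1.68×10⁻¹⁴ W → 10 log₁₀(P_tot / 10⁻³) = −107.7 dBm

−107.7 dBm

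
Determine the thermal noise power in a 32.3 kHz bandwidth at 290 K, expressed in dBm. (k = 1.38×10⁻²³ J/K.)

−128.9 dBm

P_n = kTB = 1.38×10⁻²³ × 290 × 3.23×10⁴ = 1.29×10⁻¹⁶ W
In dBm: 10 log₁₀(1.29×10⁻¹⁶ / 10⁻³) = −128.9 dBm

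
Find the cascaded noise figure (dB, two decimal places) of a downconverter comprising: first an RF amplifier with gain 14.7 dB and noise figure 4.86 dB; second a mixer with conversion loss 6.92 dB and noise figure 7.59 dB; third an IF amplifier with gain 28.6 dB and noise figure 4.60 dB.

Convert to linear (a loss of L dB is a gain of −L dB): F_i = 10^(NF_i/10), G_i = 10^(G_i,dB/10)
  Stage 1: F_1 = 10^(4.86/10) = 3.062, G_1 = 10^(14.7/10) = 29.51
  Stage 2: F_2 = 10^(7.59/10) = 5.741, G_2 = 10^(−6.92/10) = 0.2032
  Stage 3: F_3 = 10^(4.60/10) = 2.884, G_3 = 10^(28.6/10) = 724.4
Friis cascade:
  F = 3.062 + (5.741 − 1)/29.51 + (2.884 − 1)/5.998 = 3.537
NF = 10 log₁₀(3.537) = 5.49 dB

5.49 dB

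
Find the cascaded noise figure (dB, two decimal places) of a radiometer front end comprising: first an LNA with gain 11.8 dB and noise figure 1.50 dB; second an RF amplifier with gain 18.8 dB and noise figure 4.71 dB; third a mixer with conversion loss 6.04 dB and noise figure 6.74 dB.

1.89 dB

Convert to linear (a loss of L dB is a gain of −L dB): F_i = 10^(NF_i/10), G_i = 10^(G_i,dB/10)
  Stage 1: F_1 = 10^(1.50/10) = 1.413, G_1 = 10^(11.8/10) = 15.14
  Stage 2: F_2 = 10^(4.71/10) = 2.958, G_2 = 10^(18.8/10) = 75.86
  Stage 3: F_3 = 10^(6.74/10) = 4.721, G_3 = 10^(−6.04/10) = 0.2489
Friis cascade:
  F = 1.413 + (2.958 − 1)/15.14 + (4.721 − 1)/1148 = 1.545
NF = 10 log₁₀(1.545) = 1.89 dB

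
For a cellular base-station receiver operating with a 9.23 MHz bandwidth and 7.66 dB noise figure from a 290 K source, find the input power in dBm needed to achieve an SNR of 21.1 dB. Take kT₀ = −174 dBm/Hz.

−75.6 dBm

Sensitivity = −174 + 10 log₁₀(B) + NF + SNR_min
= −174 + 69.65 + 7.66 + 21.1
= −75.59 dBm → −75.6 dBm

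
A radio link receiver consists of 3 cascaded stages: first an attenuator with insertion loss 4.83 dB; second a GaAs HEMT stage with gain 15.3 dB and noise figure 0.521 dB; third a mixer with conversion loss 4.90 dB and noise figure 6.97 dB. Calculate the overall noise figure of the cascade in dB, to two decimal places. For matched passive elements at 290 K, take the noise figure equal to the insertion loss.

Convert to linear (a loss of L dB is a gain of −L dB): F_i = 10^(NF_i/10), G_i = 10^(G_i,dB/10)
  Stage 1: F_1 = 10^(4.83/10) = 3.041, G_1 = 10^(−4.83/10) = 0.3289
  Stage 2: F_2 = 10^(0.521/10) = 1.127, G_2 = 10^(15.3/10) = 33.88
  Stage 3: F_3 = 10^(6.97/10) = 4.977, G_3 = 10^(−4.90/10) = 0.3236
Friis cascade:
  F = 3.041 + (1.127 − 1)/0.3289 + (4.977 − 1)/11.14 = 3.785
NF = 10 log₁₀(3.785) = 5.78 dB

5.78 dB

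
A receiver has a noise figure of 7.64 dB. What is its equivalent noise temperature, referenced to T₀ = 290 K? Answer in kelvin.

1394 K

F = 10^(7.64/10) = 5.80764
T_e = (F − 1)·T₀ = (5.80764 − 1) × 290 = 1394 K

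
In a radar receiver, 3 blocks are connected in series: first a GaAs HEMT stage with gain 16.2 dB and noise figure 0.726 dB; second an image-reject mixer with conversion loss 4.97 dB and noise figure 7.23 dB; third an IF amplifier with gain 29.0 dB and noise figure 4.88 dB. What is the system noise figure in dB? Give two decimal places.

Convert to linear (a loss of L dB is a gain of −L dB): F_i = 10^(NF_i/10), G_i = 10^(G_i,dB/10)
  Stage 1: F_1 = 10^(0.726/10) = 1.182, G_1 = 10^(16.2/10) = 41.69
  Stage 2: F_2 = 10^(7.23/10) = 5.284, G_2 = 10^(−4.97/10) = 0.3184
  Stage 3: F_3 = 10^(4.88/10) = 3.076, G_3 = 10^(29.0/10) = 794.3
Friis cascade:
  F = 1.182 + (5.284 − 1)/41.69 + (3.076 − 1)/13.27 = 1.441
NF = 10 log₁₀(1.441) = 1.59 dB

1.59 dB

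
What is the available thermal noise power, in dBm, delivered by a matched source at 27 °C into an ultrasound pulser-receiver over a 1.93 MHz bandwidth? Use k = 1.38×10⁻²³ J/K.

T = 27 °C + 273.15 = 300.15 K
P_n = kTB = 1.38×10⁻²³ × 300.15 × 1.93×10⁶ = 7.99×10⁻¹⁵ W
In dBm: 10 log₁₀(7.99×10⁻¹⁵ / 10⁻³) = −111.0 dBm

−111.0 dBm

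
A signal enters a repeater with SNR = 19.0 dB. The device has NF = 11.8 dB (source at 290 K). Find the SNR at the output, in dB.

7.2 dB

By definition F = SNR_in/SNR_out, so in dB: SNR_out = SNR_in − NF
SNR_out = 19.0 − 11.8 = 7.2 dB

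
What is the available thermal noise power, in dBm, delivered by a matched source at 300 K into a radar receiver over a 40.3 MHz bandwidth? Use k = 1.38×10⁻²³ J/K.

P_n = kTB = 1.38×10⁻²³ × 300 × 4.03×10⁷ = 1.67×10⁻¹³ W
In dBm: 10 log₁₀(1.67×10⁻¹³ / 10⁻³) = −97.8 dBm

−97.8 dBm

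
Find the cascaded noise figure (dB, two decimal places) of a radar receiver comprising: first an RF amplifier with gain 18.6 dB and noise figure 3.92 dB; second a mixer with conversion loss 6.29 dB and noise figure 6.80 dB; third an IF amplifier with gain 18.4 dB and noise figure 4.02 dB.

4.16 dB

Convert to linear (a loss of L dB is a gain of −L dB): F_i = 10^(NF_i/10), G_i = 10^(G_i,dB/10)
  Stage 1: F_1 = 10^(3.92/10) = 2.466, G_1 = 10^(18.6/10) = 72.44
  Stage 2: F_2 = 10^(6.80/10) = 4.786, G_2 = 10^(−6.29/10) = 0.2350
  Stage 3: F_3 = 10^(4.02/10) = 2.523, G_3 = 10^(18.4/10) = 69.18
Friis cascade:
  F = 2.466 + (4.786 − 1)/72.44 + (2.523 − 1)/17.02 = 2.608
NF = 10 log₁₀(2.608) = 4.16 dB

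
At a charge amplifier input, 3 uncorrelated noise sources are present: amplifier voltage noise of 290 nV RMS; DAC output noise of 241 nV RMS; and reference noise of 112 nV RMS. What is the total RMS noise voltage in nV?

Uncorrelated sources add in power (mean-square): V_tot = √(ΣV_i²)
V_tot = √[(2.90×10⁻⁷)² + (2.41×10⁻⁷)² + (1.12×10⁻⁷)²] = 3.93×10⁻⁷ V = 393 nV

393 nV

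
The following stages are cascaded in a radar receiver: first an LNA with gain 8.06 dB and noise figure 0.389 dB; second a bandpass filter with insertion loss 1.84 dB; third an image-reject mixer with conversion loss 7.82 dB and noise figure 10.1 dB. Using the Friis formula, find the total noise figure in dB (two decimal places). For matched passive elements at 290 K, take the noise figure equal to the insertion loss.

Convert to linear (a loss of L dB is a gain of −L dB): F_i = 10^(NF_i/10), G_i = 10^(G_i,dB/10)
  Stage 1: F_1 = 10^(0.389/10) = 1.094, G_1 = 10^(8.06/10) = 6.397
  Stage 2: F_2 = 10^(1.84/10) = 1.528, G_2 = 10^(−1.84/10) = 0.6546
  Stage 3: F_3 = 10^(10.1/10) = 10.23, G_3 = 10^(−7.82/10) = 0.1652
Friis cascade:
  F = 1.094 + (1.528 − 1)/6.397 + (10.23 − 1)/4.188 = 3.381
NF = 10 log₁₀(3.381) = 5.29 dB

5.29 dB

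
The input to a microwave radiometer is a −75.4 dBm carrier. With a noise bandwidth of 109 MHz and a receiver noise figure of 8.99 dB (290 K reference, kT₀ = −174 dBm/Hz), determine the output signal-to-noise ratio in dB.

9.2 dB

Noise floor: N = −174 + 10 log₁₀(B) + NF
10 log₁₀(1.09×10⁸) = 80.37 dB
N = −174 + 80.37 + 8.99 = −84.64 dBm
SNR = P_sig − N = −75.4 − (−84.64) = 9.24 dB → 9.2 dB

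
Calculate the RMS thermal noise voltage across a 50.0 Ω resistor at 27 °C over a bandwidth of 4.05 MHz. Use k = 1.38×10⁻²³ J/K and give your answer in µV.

T = 27 °C + 273.15 = 300.15 K
V_n = √(4kTRB)
4kTRB = 4 × 1.38×10⁻²³ × 300.15 × 5.00×10¹ × 4.05×10⁶ = 3.36×10⁻¹² V²
V_n = √(3.36×10⁻¹²) = 1.83×10⁻⁶ V = 1.83 µV

1.83 µV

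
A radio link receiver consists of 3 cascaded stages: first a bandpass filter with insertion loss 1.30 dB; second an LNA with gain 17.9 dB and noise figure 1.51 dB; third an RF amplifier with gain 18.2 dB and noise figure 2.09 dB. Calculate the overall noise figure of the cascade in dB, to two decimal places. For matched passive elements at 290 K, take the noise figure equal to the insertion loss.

Convert to linear (a loss of L dB is a gain of −L dB): F_i = 10^(NF_i/10), G_i = 10^(G_i,dB/10)
  Stage 1: F_1 = 10^(1.30/10) = 1.349, G_1 = 10^(−1.30/10) = 0.7413
  Stage 2: F_2 = 10^(1.51/10) = 1.416, G_2 = 10^(17.9/10) = 61.66
  Stage 3: F_3 = 10^(2.09/10) = 1.618, G_3 = 10^(18.2/10) = 66.07
Friis cascade:
  F = 1.349 + (1.416 − 1)/0.7413 + (1.618 − 1)/45.71 = 1.923
NF = 10 log₁₀(1.923) = 2.84 dB

2.84 dB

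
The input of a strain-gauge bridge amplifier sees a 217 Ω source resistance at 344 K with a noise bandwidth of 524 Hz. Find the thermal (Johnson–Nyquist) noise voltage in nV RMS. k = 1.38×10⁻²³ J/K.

V_n = √(4kTRB)
4kTRB = 4 × 1.38×10⁻²³ × 344 × 2.17×10² × 5.24×10² = 2.16×10⁻¹⁵ V²
V_n = √(2.16×10⁻¹⁵) = 4.65×10⁻⁸ V = 46.5 nV

46.5 nV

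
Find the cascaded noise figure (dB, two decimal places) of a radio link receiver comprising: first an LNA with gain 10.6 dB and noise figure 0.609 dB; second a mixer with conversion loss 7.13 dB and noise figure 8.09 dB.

2.11 dB

Convert to linear (a loss of L dB is a gain of −L dB): F_i = 10^(NF_i/10), G_i = 10^(G_i,dB/10)
  Stage 1: F_1 = 10^(0.609/10) = 1.151, G_1 = 10^(10.6/10) = 11.48
  Stage 2: F_2 = 10^(8.09/10) = 6.442, G_2 = 10^(−7.13/10) = 0.1936
Friis cascade:
  F = 1.151 + (6.442 − 1)/11.48 = 1.624
NF = 10 log₁₀(1.624) = 2.11 dB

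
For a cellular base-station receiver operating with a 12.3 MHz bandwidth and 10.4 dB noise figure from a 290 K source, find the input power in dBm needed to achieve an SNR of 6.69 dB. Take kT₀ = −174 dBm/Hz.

Sensitivity = −174 + 10 log₁₀(B) + NF + SNR_min
= −174 + 70.9 + 10.4 + 6.69
= −86.01 dBm → −86.0 dBm

−86.0 dBm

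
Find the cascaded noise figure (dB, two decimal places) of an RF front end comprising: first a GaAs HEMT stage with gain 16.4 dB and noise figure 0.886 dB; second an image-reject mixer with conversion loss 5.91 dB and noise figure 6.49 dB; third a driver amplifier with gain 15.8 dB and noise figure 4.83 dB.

Convert to linear (a loss of L dB is a gain of −L dB): F_i = 10^(NF_i/10), G_i = 10^(G_i,dB/10)
  Stage 1: F_1 = 10^(0.886/10) = 1.226, G_1 = 10^(16.4/10) = 43.65
  Stage 2: F_2 = 10^(6.49/10) = 4.457, G_2 = 10^(−5.91/10) = 0.2564
  Stage 3: F_3 = 10^(4.83/10) = 3.041, G_3 = 10^(15.8/10) = 38.02
Friis cascade:
  F = 1.226 + (4.457 − 1)/43.65 + (3.041 − 1)/11.19 = 1.488
NF = 10 log₁₀(1.488) = 1.73 dB

1.73 dB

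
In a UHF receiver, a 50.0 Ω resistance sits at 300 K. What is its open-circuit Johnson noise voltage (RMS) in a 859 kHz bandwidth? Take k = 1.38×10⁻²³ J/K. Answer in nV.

V_n = √(4kTRB)
4kTRB = 4 × 1.38×10⁻²³ × 300 × 5.00×10¹ × 8.59×10⁵ = 7.11×10⁻¹³ V²
V_n = √(7.11×10⁻¹³) = 8.43×10⁻⁷ V = 843 nV

843 nV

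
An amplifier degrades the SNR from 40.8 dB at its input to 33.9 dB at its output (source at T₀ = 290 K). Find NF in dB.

6.9 dB

NF (dB) = SNR_in(dB) − SNR_out(dB) when the source is at T₀
NF = 40.8 − 33.9 = 6.9 dB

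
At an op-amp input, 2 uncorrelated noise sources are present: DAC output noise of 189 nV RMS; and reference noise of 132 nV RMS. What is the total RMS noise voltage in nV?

231 nV

Uncorrelated sources add in power (mean-square): V_tot = √(ΣV_i²)
V_tot = √[(1.89×10⁻⁷)² + (1.32×10⁻⁷)²] = 2.31×10⁻⁷ V = 231 nV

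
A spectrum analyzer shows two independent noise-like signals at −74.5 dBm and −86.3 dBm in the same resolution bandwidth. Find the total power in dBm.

−74.2 dBm

Convert to linear, add, convert back:
P₁ = 3.55×10⁻¹¹ W, P₂ = 2.34×10⁻¹² W
P_tot = 3.78×10⁻¹¹ W → 10 log₁₀(P_tot / 10⁻³) = −74.2 dBm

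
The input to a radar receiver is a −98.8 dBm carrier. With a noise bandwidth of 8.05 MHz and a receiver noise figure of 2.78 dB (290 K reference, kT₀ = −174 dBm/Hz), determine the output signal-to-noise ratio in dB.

3.4 dB

Noise floor: N = −174 + 10 log₁₀(B) + NF
10 log₁₀(8.05×10⁶) = 69.06 dB
N = −174 + 69.06 + 2.78 = −102.16 dBm
SNR = P_sig − N = −98.8 − (−102.16) = 3.36 dB → 3.4 dB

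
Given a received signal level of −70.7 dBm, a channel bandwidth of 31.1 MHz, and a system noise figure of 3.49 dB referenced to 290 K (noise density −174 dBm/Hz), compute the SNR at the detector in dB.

24.9 dB

Noise floor: N = −174 + 10 log₁₀(B) + NF
10 log₁₀(3.11×10⁷) = 74.93 dB
N = −174 + 74.93 + 3.49 = −95.58 dBm
SNR = P_sig − N = −70.7 − (−95.58) = 24.88 dB → 24.9 dB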